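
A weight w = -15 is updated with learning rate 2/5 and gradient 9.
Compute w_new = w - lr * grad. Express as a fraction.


w_new = -15 - 2/5 * 9 = -15 - 18/5 = -93/5.

-93/5


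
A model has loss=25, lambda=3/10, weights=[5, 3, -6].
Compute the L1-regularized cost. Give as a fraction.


L1 norm = sum(|w|) = 14. J = 25 + 3/10 * 14 = 146/5.

146/5


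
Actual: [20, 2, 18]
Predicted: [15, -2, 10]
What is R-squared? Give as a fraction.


Mean(y) = 40/3. SS_res = 105. SS_tot = 584/3. R^2 = 1 - 105/(584/3) = 269/584.

269/584


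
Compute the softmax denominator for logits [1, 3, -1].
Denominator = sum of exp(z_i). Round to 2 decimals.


Denom = e^1=2.7183 + e^3=20.0855 + e^-1=0.3679. Sum = 23.1717, which rounds to 23.17.

23.17


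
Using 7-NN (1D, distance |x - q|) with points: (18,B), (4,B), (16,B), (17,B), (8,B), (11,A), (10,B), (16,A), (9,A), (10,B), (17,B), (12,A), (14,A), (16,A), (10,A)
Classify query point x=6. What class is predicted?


Distances: |18-6|=12, |4-6|=2, |16-6|=10, |17-6|=11, |8-6|=2, |11-6|=5, |10-6|=4, |16-6|=10, |9-6|=3, |10-6|=4, |17-6|=11, |12-6|=6, |14-6|=8, |16-6|=10, |10-6|=4. 7 nearest: (4,B), (8,B), (9,A), (10,A), (10,B), (10,B), (11,A). Counts: {'B': 4, 'A': 3}. Majority class: B.

B


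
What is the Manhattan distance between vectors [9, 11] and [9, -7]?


d = sum of absolute differences: |9-9|=0 + |11--7|=18 = 18.

18


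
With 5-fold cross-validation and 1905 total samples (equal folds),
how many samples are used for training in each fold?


Each validation fold has 1905/5 = 381 samples. Training set = 1905 - 381 = 1524.

1524


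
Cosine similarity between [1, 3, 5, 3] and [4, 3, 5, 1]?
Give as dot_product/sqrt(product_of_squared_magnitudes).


dot = 41. |a|^2 = 44, |b|^2 = 51. cos = 41/sqrt(2244).

41/sqrt(2244)


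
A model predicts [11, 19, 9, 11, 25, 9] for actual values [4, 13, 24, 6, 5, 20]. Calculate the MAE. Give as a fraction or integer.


MAE = (1/6) * (|4-11|=7 + |13-19|=6 + |24-9|=15 + |6-11|=5 + |5-25|=20 + |20-9|=11). Sum = 64. MAE = 32/3.

32/3


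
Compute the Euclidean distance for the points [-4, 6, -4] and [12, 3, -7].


d = sqrt(sum of squared differences). (-4-12)^2=256, (6-3)^2=9, (-4--7)^2=9. Sum = 274.

sqrt(274)


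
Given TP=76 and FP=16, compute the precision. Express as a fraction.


Precision = TP / (TP + FP) = 76 / 92 = 19/23.

19/23


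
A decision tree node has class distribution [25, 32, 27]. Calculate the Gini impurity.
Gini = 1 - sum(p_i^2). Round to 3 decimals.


Total = 84. Proportions: 25/84, 32/84, 27/84. sum(p_i^2) = 0.3370. Gini = 1 - 0.3370 = 0.6630, which rounds to 0.663.

0.663


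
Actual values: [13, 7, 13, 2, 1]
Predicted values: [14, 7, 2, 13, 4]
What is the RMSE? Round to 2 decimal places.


MSE = 50.4000. RMSE = sqrt(50.4000) = 7.10.

7.10


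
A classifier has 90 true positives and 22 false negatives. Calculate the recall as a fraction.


Recall = TP / (TP + FN) = 90 / 112 = 45/56.

45/56


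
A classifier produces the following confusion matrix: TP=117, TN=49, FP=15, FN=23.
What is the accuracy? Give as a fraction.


Accuracy = (TP + TN) / (TP + TN + FP + FN) = (117 + 49) / 204 = 83/102.

83/102


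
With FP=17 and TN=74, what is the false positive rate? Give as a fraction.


FPR = FP / (FP + TN) = 17 / 91 = 17/91.

17/91


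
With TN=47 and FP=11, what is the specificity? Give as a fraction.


Specificity = TN / (TN + FP) = 47 / 58 = 47/58.

47/58


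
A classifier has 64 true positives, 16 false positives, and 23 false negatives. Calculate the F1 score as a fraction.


Precision = 64/80 = 4/5. Recall = 64/87 = 64/87. F1 = 2*P*R/(P+R) = 128/167.

128/167


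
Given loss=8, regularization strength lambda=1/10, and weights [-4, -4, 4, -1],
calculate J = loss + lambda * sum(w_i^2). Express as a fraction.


L2 sq norm = sum(w^2) = 49. J = 8 + 1/10 * 49 = 129/10.

129/10


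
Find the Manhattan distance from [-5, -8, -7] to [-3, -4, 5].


d = sum of absolute differences: |-5--3|=2 + |-8--4|=4 + |-7-5|=12 = 18.

18


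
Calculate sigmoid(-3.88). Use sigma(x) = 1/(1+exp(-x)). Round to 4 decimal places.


sigma(-3.88) = 1/(1+e^(3.88)) = 1/(1+48.424215) = 1/49.424215 = 0.0202.

0.0202


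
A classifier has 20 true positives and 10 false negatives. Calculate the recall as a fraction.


Recall = TP / (TP + FN) = 20 / 30 = 2/3.

2/3


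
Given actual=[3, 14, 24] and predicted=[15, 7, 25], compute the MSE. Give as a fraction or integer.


MSE = (1/3) * ((3-15)^2=144 + (14-7)^2=49 + (24-25)^2=1). Sum = 194. MSE = 194/3.

194/3


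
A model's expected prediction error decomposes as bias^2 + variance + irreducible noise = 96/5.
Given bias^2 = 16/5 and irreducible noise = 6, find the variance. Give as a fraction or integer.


Total error = bias^2 + variance + irreducible noise. So variance = 96/5 - 16/5 - 6 = 10.

10


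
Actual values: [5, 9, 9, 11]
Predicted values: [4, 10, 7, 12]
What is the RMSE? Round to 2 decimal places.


MSE = 1.7500. RMSE = sqrt(1.7500) = 1.32.

1.32


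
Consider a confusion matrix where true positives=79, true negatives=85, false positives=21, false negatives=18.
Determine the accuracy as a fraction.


Accuracy = (TP + TN) / (TP + TN + FP + FN) = (79 + 85) / 203 = 164/203.

164/203


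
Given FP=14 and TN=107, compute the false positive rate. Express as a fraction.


FPR = FP / (FP + TN) = 14 / 121 = 14/121.

14/121


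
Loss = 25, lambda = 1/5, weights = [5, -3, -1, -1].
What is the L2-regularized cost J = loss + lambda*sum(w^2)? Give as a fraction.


L2 sq norm = sum(w^2) = 36. J = 25 + 1/5 * 36 = 161/5.

161/5


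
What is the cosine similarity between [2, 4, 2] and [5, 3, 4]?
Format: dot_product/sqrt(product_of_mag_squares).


dot = 30. |a|^2 = 24, |b|^2 = 50. cos = 30/sqrt(1200).

30/sqrt(1200)


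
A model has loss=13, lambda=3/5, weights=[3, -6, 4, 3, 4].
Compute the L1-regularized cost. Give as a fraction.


L1 norm = sum(|w|) = 20. J = 13 + 3/5 * 20 = 25.

25


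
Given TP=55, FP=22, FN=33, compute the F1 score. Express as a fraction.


Precision = 55/77 = 5/7. Recall = 55/88 = 5/8. F1 = 2*P*R/(P+R) = 2/3.

2/3


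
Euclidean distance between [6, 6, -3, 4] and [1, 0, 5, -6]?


d = sqrt(sum of squared differences). (6-1)^2=25, (6-0)^2=36, (-3-5)^2=64, (4--6)^2=100. Sum = 225.

15


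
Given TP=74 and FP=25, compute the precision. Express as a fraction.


Precision = TP / (TP + FP) = 74 / 99 = 74/99.

74/99


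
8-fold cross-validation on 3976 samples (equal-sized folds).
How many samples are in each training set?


Each validation fold has 3976/8 = 497 samples. Training set = 3976 - 497 = 3479.

3479


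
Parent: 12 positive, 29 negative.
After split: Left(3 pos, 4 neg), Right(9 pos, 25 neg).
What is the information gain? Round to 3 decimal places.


H(parent) = 0.8722. H(left) = 0.9852, H(right) = 0.8338. Weighted = (7/41)*0.9852 + (34/41)*0.8338 = 0.8596. IG = 0.8722 - 0.8596 = 0.0126, which rounds to 0.013.

0.013


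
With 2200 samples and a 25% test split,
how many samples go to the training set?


Test set = 2200 * 25% = 550. Training set = 2200 - 550 = 1650.

1650


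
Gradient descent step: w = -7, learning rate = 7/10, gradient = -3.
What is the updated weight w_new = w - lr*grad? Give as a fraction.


w_new = -7 - 7/10 * -3 = -7 - -21/10 = -49/10.

-49/10


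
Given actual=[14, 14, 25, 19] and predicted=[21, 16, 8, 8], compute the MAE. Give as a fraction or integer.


MAE = (1/4) * (|14-21|=7 + |14-16|=2 + |25-8|=17 + |19-8|=11). Sum = 37. MAE = 37/4.

37/4


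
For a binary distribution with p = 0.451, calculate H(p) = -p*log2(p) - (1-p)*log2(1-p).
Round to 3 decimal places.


H = -0.451*log2(0.451) - 0.549*log2(0.549) = 0.993.

0.993


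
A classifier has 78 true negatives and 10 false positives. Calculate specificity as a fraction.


Specificity = TN / (TN + FP) = 78 / 88 = 39/44.

39/44


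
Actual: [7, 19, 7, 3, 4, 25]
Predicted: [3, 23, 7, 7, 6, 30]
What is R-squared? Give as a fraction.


Mean(y) = 65/6. SS_res = 77. SS_tot = 2429/6. R^2 = 1 - 77/(2429/6) = 281/347.

281/347


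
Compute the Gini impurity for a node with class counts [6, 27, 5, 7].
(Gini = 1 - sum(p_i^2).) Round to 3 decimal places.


Total = 45. Proportions: 6/45, 27/45, 5/45, 7/45. sum(p_i^2) = 0.4143. Gini = 1 - 0.4143 = 0.5857, which rounds to 0.586.

0.586


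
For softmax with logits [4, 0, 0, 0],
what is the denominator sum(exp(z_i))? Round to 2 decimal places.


Denom = e^4=54.5982 + e^0=1.0000 + e^0=1.0000 + e^0=1.0000. Sum = 57.5982, which rounds to 57.60.

57.60


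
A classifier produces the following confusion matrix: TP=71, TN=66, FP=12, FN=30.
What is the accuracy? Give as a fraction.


Accuracy = (TP + TN) / (TP + TN + FP + FN) = (71 + 66) / 179 = 137/179.

137/179


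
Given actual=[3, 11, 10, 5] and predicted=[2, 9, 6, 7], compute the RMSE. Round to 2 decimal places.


MSE = 6.2500. RMSE = sqrt(6.2500) = 2.50.

2.50


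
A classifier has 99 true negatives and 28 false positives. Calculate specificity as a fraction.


Specificity = TN / (TN + FP) = 99 / 127 = 99/127.

99/127


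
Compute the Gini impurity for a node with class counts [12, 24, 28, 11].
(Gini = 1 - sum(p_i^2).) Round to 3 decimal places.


Total = 75. Proportions: 12/75, 24/75, 28/75, 11/75. sum(p_i^2) = 0.2889. Gini = 1 - 0.2889 = 0.7111, which rounds to 0.711.

0.711


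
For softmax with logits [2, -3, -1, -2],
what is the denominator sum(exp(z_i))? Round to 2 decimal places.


Denom = e^2=7.3891 + e^-3=0.0498 + e^-1=0.3679 + e^-2=0.1353. Sum = 7.9421, which rounds to 7.94.

7.94


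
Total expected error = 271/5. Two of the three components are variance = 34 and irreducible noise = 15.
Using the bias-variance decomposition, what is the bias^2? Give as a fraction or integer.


Total error = bias^2 + variance + irreducible noise. So bias^2 = 271/5 - 34 - 15 = 26/5.

26/5


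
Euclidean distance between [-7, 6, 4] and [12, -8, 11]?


d = sqrt(sum of squared differences). (-7-12)^2=361, (6--8)^2=196, (4-11)^2=49. Sum = 606.

sqrt(606)


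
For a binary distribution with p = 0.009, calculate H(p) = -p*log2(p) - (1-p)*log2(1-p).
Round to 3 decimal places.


H = -0.009*log2(0.009) - 0.991*log2(0.991) = 0.074.

0.074


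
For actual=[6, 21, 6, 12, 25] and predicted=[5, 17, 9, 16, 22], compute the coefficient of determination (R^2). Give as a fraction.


Mean(y) = 14. SS_res = 51. SS_tot = 302. R^2 = 1 - 51/(302) = 251/302.

251/302


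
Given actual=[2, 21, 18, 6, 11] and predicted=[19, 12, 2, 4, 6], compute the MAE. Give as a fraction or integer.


MAE = (1/5) * (|2-19|=17 + |21-12|=9 + |18-2|=16 + |6-4|=2 + |11-6|=5). Sum = 49. MAE = 49/5.

49/5


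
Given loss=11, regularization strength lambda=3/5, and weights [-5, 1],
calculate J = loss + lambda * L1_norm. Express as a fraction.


L1 norm = sum(|w|) = 6. J = 11 + 3/5 * 6 = 73/5.

73/5


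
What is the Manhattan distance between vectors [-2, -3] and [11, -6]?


d = sum of absolute differences: |-2-11|=13 + |-3--6|=3 = 16.

16


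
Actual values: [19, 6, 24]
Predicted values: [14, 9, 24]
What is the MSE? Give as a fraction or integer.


MSE = (1/3) * ((19-14)^2=25 + (6-9)^2=9 + (24-24)^2=0). Sum = 34. MSE = 34/3.

34/3


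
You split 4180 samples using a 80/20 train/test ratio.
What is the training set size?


Test set = 4180 * 20% = 836. Training set = 4180 - 836 = 3344.

3344


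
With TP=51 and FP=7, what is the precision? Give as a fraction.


Precision = TP / (TP + FP) = 51 / 58 = 51/58.

51/58


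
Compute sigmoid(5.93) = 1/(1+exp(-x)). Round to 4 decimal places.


sigma(5.93) = 1/(1+e^(-5.93)) = 1/(1+0.002658) = 1/1.002658 = 0.9973.

0.9973


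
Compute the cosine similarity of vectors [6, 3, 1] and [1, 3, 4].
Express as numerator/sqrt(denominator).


dot = 19. |a|^2 = 46, |b|^2 = 26. cos = 19/sqrt(1196).

19/sqrt(1196)


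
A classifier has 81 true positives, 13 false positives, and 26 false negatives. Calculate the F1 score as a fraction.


Precision = 81/94 = 81/94. Recall = 81/107 = 81/107. F1 = 2*P*R/(P+R) = 54/67.

54/67


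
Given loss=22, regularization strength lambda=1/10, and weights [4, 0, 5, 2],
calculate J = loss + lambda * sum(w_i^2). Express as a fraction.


L2 sq norm = sum(w^2) = 45. J = 22 + 1/10 * 45 = 53/2.

53/2


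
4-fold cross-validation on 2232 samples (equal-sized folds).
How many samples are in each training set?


Each validation fold has 2232/4 = 558 samples. Training set = 2232 - 558 = 1674.

1674


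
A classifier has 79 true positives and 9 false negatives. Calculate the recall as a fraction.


Recall = TP / (TP + FN) = 79 / 88 = 79/88.

79/88


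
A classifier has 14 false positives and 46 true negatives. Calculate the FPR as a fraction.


FPR = FP / (FP + TN) = 14 / 60 = 7/30.

7/30


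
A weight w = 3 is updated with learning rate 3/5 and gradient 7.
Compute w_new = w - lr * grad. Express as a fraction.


w_new = 3 - 3/5 * 7 = 3 - 21/5 = -6/5.

-6/5


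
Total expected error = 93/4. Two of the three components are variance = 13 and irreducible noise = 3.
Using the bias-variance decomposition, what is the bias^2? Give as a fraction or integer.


Total error = bias^2 + variance + irreducible noise. So bias^2 = 93/4 - 13 - 3 = 29/4.

29/4


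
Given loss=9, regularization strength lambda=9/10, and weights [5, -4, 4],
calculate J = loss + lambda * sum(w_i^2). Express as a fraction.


L2 sq norm = sum(w^2) = 57. J = 9 + 9/10 * 57 = 603/10.

603/10


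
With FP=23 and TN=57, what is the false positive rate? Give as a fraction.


FPR = FP / (FP + TN) = 23 / 80 = 23/80.

23/80


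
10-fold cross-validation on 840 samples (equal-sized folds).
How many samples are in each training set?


Each validation fold has 840/10 = 84 samples. Training set = 840 - 84 = 756.

756


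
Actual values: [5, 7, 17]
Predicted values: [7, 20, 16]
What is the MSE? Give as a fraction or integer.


MSE = (1/3) * ((5-7)^2=4 + (7-20)^2=169 + (17-16)^2=1). Sum = 174. MSE = 58.

58


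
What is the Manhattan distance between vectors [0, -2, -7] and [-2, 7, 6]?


d = sum of absolute differences: |0--2|=2 + |-2-7|=9 + |-7-6|=13 = 24.

24


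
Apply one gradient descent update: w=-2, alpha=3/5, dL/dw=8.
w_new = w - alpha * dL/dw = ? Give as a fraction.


w_new = -2 - 3/5 * 8 = -2 - 24/5 = -34/5.

-34/5


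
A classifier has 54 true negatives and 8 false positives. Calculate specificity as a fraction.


Specificity = TN / (TN + FP) = 54 / 62 = 27/31.

27/31


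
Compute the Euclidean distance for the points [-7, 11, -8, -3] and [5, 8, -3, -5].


d = sqrt(sum of squared differences). (-7-5)^2=144, (11-8)^2=9, (-8--3)^2=25, (-3--5)^2=4. Sum = 182.

sqrt(182)


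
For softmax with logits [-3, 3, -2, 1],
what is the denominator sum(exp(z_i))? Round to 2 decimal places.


Denom = e^-3=0.0498 + e^3=20.0855 + e^-2=0.1353 + e^1=2.7183. Sum = 22.9889, which rounds to 22.99.

22.99


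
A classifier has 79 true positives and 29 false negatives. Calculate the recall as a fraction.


Recall = TP / (TP + FN) = 79 / 108 = 79/108.

79/108


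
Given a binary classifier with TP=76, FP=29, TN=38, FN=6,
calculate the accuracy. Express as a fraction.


Accuracy = (TP + TN) / (TP + TN + FP + FN) = (76 + 38) / 149 = 114/149.

114/149


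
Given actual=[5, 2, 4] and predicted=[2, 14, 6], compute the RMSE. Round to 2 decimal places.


MSE = 52.3333. RMSE = sqrt(52.3333) = 7.23.

7.23


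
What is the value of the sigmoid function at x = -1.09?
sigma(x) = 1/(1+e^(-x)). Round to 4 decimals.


sigma(-1.09) = 1/(1+e^(1.09)) = 1/(1+2.974274) = 1/3.974274 = 0.2516.

0.2516


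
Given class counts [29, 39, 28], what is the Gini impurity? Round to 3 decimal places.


Total = 96. Proportions: 29/96, 39/96, 28/96. sum(p_i^2) = 0.3414. Gini = 1 - 0.3414 = 0.6586, which rounds to 0.659.

0.659


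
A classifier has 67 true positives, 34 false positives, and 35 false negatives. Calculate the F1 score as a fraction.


Precision = 67/101 = 67/101. Recall = 67/102 = 67/102. F1 = 2*P*R/(P+R) = 134/203.

134/203


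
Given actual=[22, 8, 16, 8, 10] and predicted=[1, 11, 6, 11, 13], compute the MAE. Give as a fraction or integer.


MAE = (1/5) * (|22-1|=21 + |8-11|=3 + |16-6|=10 + |8-11|=3 + |10-13|=3). Sum = 40. MAE = 8.

8


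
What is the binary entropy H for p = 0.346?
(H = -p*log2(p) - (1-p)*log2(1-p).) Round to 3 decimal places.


H = -0.346*log2(0.346) - 0.654*log2(0.654) = 0.930.

0.930


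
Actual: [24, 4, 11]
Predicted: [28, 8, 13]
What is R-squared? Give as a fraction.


Mean(y) = 13. SS_res = 36. SS_tot = 206. R^2 = 1 - 36/(206) = 85/103.

85/103


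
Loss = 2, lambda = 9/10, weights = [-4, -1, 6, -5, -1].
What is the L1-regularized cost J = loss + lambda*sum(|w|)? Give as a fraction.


L1 norm = sum(|w|) = 17. J = 2 + 9/10 * 17 = 173/10.

173/10


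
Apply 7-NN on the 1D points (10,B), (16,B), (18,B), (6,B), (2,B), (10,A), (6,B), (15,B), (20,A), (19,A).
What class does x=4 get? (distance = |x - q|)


Distances: |10-4|=6, |16-4|=12, |18-4|=14, |6-4|=2, |2-4|=2, |10-4|=6, |6-4|=2, |15-4|=11, |20-4|=16, |19-4|=15. 7 nearest: (6,B), (2,B), (6,B), (10,A), (10,B), (15,B), (16,B). Counts: {'B': 6, 'A': 1}. Majority class: B.

B


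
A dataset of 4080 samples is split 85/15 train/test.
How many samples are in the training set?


Test set = 4080 * 15% = 612. Training set = 4080 - 612 = 3468.

3468


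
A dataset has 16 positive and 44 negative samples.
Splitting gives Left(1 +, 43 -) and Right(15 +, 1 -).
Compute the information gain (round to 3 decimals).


H(parent) = 0.8366. H(left) = 0.1565, H(right) = 0.3373. Weighted = (44/60)*0.1565 + (16/60)*0.3373 = 0.2047. IG = 0.8366 - 0.2047 = 0.6319, which rounds to 0.632.

0.632


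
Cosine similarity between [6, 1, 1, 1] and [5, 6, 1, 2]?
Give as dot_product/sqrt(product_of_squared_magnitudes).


dot = 39. |a|^2 = 39, |b|^2 = 66. cos = 39/sqrt(2574).

39/sqrt(2574)


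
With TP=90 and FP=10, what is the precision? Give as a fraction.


Precision = TP / (TP + FP) = 90 / 100 = 9/10.

9/10


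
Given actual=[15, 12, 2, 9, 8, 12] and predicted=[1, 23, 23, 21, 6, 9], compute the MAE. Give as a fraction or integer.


MAE = (1/6) * (|15-1|=14 + |12-23|=11 + |2-23|=21 + |9-21|=12 + |8-6|=2 + |12-9|=3). Sum = 63. MAE = 21/2.

21/2


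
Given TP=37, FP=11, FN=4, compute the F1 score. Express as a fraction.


Precision = 37/48 = 37/48. Recall = 37/41 = 37/41. F1 = 2*P*R/(P+R) = 74/89.

74/89


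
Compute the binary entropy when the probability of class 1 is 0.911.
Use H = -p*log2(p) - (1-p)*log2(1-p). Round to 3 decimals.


H = -0.911*log2(0.911) - 0.089*log2(0.089) = 0.433.

0.433


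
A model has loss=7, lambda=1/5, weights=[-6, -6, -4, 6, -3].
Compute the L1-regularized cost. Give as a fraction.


L1 norm = sum(|w|) = 25. J = 7 + 1/5 * 25 = 12.

12


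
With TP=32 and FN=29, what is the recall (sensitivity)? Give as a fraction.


Recall = TP / (TP + FN) = 32 / 61 = 32/61.

32/61


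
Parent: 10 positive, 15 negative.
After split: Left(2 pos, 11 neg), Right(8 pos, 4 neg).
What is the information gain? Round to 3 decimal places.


H(parent) = 0.9710. H(left) = 0.6194, H(right) = 0.9183. Weighted = (13/25)*0.6194 + (12/25)*0.9183 = 0.7629. IG = 0.9710 - 0.7629 = 0.2081, which rounds to 0.208.

0.208


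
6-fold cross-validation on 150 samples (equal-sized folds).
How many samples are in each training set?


Each validation fold has 150/6 = 25 samples. Training set = 150 - 25 = 125.

125


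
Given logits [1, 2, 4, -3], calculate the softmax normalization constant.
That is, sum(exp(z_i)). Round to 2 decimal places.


Denom = e^1=2.7183 + e^2=7.3891 + e^4=54.5982 + e^-3=0.0498. Sum = 64.7554, which rounds to 64.76.

64.76


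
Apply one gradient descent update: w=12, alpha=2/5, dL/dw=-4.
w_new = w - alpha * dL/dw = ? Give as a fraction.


w_new = 12 - 2/5 * -4 = 12 - -8/5 = 68/5.

68/5


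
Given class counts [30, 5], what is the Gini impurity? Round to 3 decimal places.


Total = 35. Proportions: 30/35, 5/35. sum(p_i^2) = 0.7551. Gini = 1 - 0.7551 = 0.2449, which rounds to 0.245.

0.245


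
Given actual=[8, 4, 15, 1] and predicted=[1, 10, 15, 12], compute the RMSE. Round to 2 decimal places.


MSE = 51.5000. RMSE = sqrt(51.5000) = 7.18.

7.18


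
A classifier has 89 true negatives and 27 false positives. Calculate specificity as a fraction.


Specificity = TN / (TN + FP) = 89 / 116 = 89/116.

89/116


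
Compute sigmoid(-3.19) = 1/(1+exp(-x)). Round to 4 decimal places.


sigma(-3.19) = 1/(1+e^(3.19)) = 1/(1+24.288427) = 1/25.288427 = 0.0395.

0.0395


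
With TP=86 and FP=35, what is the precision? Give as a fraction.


Precision = TP / (TP + FP) = 86 / 121 = 86/121.

86/121


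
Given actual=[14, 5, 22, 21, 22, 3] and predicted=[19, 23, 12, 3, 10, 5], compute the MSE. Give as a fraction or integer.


MSE = (1/6) * ((14-19)^2=25 + (5-23)^2=324 + (22-12)^2=100 + (21-3)^2=324 + (22-10)^2=144 + (3-5)^2=4). Sum = 921. MSE = 307/2.

307/2


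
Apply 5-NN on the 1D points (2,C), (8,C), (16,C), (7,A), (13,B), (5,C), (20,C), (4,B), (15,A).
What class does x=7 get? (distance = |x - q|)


Distances: |2-7|=5, |8-7|=1, |16-7|=9, |7-7|=0, |13-7|=6, |5-7|=2, |20-7|=13, |4-7|=3, |15-7|=8. 5 nearest: (7,A), (8,C), (5,C), (4,B), (2,C). Counts: {'A': 1, 'C': 3, 'B': 1}. Majority class: C.

C


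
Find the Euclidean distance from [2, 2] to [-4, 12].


d = sqrt(sum of squared differences). (2--4)^2=36, (2-12)^2=100. Sum = 136.

sqrt(136)


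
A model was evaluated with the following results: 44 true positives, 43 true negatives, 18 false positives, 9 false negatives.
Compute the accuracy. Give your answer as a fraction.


Accuracy = (TP + TN) / (TP + TN + FP + FN) = (44 + 43) / 114 = 29/38.

29/38


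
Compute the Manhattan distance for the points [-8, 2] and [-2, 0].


d = sum of absolute differences: |-8--2|=6 + |2-0|=2 = 8.

8


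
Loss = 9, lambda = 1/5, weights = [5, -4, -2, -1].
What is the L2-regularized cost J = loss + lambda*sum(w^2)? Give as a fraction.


L2 sq norm = sum(w^2) = 46. J = 9 + 1/5 * 46 = 91/5.

91/5


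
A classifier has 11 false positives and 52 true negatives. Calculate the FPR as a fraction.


FPR = FP / (FP + TN) = 11 / 63 = 11/63.

11/63


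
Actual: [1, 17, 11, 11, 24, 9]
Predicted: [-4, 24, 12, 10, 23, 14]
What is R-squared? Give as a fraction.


Mean(y) = 73/6. SS_res = 102. SS_tot = 1805/6. R^2 = 1 - 102/(1805/6) = 1193/1805.

1193/1805


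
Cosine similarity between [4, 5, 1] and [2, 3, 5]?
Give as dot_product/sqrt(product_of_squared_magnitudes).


dot = 28. |a|^2 = 42, |b|^2 = 38. cos = 28/sqrt(1596).

28/sqrt(1596)


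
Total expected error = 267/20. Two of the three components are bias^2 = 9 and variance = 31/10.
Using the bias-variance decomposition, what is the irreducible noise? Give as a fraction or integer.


Total error = bias^2 + variance + irreducible noise. So irreducible noise = 267/20 - 9 - 31/10 = 5/4.

5/4


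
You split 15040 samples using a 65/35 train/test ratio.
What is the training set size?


Test set = 15040 * 35% = 5264. Training set = 15040 - 5264 = 9776.

9776


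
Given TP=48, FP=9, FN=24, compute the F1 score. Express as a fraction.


Precision = 48/57 = 16/19. Recall = 48/72 = 2/3. F1 = 2*P*R/(P+R) = 32/43.

32/43


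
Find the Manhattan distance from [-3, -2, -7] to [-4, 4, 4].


d = sum of absolute differences: |-3--4|=1 + |-2-4|=6 + |-7-4|=11 = 18.

18


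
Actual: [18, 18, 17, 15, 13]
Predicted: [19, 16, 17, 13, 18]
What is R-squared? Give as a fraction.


Mean(y) = 81/5. SS_res = 34. SS_tot = 94/5. R^2 = 1 - 34/(94/5) = -38/47.

-38/47


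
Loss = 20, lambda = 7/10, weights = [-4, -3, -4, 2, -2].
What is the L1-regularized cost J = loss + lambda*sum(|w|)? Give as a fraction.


L1 norm = sum(|w|) = 15. J = 20 + 7/10 * 15 = 61/2.

61/2


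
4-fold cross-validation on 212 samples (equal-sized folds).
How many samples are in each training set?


Each validation fold has 212/4 = 53 samples. Training set = 212 - 53 = 159.

159


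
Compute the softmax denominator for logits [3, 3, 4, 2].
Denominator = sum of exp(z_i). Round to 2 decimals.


Denom = e^3=20.0855 + e^3=20.0855 + e^4=54.5982 + e^2=7.3891. Sum = 102.1583, which rounds to 102.16.

102.16


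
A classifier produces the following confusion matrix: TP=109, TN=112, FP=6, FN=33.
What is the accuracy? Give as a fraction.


Accuracy = (TP + TN) / (TP + TN + FP + FN) = (109 + 112) / 260 = 17/20.

17/20


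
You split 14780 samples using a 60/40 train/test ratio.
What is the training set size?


Test set = 14780 * 40% = 5912. Training set = 14780 - 5912 = 8868.

8868


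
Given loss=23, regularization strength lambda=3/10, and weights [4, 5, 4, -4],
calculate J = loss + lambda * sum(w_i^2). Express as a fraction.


L2 sq norm = sum(w^2) = 73. J = 23 + 3/10 * 73 = 449/10.

449/10


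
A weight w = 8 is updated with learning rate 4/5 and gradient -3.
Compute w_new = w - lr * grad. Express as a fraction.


w_new = 8 - 4/5 * -3 = 8 - -12/5 = 52/5.

52/5


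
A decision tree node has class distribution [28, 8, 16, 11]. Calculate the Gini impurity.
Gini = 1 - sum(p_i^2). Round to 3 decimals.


Total = 63. Proportions: 28/63, 8/63, 16/63, 11/63. sum(p_i^2) = 0.3086. Gini = 1 - 0.3086 = 0.6914, which rounds to 0.691.

0.691


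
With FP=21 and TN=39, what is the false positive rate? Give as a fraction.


FPR = FP / (FP + TN) = 21 / 60 = 7/20.

7/20


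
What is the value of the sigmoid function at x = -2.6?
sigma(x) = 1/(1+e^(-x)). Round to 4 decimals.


sigma(-2.6) = 1/(1+e^(2.6)) = 1/(1+13.463738) = 1/14.463738 = 0.0691.

0.0691


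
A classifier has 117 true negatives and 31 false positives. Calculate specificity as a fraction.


Specificity = TN / (TN + FP) = 117 / 148 = 117/148.

117/148


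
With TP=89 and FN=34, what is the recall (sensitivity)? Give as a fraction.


Recall = TP / (TP + FN) = 89 / 123 = 89/123.

89/123


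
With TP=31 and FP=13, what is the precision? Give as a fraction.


Precision = TP / (TP + FP) = 31 / 44 = 31/44.

31/44


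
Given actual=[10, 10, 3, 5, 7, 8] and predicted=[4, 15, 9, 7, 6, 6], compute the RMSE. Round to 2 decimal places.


MSE = 17.6667. RMSE = sqrt(17.6667) = 4.20.

4.20


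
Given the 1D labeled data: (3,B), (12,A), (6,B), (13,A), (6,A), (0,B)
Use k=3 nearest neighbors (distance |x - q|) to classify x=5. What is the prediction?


Distances: |3-5|=2, |12-5|=7, |6-5|=1, |13-5|=8, |6-5|=1, |0-5|=5. 3 nearest: (6,A), (6,B), (3,B). Counts: {'A': 1, 'B': 2}. Majority class: B.

B


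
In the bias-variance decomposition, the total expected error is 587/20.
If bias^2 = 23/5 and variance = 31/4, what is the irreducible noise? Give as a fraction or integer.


Total error = bias^2 + variance + irreducible noise. So irreducible noise = 587/20 - 23/5 - 31/4 = 17.

17


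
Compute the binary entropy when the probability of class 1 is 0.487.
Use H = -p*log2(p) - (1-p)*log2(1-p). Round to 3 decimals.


H = -0.487*log2(0.487) - 0.513*log2(0.513) = 1.000.

1.000


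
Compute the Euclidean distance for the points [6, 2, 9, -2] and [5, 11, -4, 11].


d = sqrt(sum of squared differences). (6-5)^2=1, (2-11)^2=81, (9--4)^2=169, (-2-11)^2=169. Sum = 420.

sqrt(420)


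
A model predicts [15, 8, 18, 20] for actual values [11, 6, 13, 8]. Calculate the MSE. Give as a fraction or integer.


MSE = (1/4) * ((11-15)^2=16 + (6-8)^2=4 + (13-18)^2=25 + (8-20)^2=144). Sum = 189. MSE = 189/4.

189/4


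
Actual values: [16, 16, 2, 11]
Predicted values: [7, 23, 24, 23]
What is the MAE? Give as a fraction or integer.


MAE = (1/4) * (|16-7|=9 + |16-23|=7 + |2-24|=22 + |11-23|=12). Sum = 50. MAE = 25/2.

25/2


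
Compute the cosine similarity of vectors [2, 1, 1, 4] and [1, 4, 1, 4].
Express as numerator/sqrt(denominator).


dot = 23. |a|^2 = 22, |b|^2 = 34. cos = 23/sqrt(748).

23/sqrt(748)


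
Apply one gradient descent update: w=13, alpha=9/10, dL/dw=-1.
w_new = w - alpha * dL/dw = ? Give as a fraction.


w_new = 13 - 9/10 * -1 = 13 - -9/10 = 139/10.

139/10


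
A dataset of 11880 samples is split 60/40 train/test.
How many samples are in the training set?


Test set = 11880 * 40% = 4752. Training set = 11880 - 4752 = 7128.

7128


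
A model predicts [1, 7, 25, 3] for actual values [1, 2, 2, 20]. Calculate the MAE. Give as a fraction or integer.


MAE = (1/4) * (|1-1|=0 + |2-7|=5 + |2-25|=23 + |20-3|=17). Sum = 45. MAE = 45/4.

45/4


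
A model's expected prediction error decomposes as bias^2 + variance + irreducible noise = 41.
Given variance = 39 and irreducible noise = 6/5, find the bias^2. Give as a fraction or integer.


Total error = bias^2 + variance + irreducible noise. So bias^2 = 41 - 39 - 6/5 = 4/5.

4/5


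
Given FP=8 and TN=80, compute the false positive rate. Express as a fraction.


FPR = FP / (FP + TN) = 8 / 88 = 1/11.

1/11


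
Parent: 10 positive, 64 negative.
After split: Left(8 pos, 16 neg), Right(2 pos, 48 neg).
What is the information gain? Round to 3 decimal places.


H(parent) = 0.5714. H(left) = 0.9183, H(right) = 0.2423. Weighted = (24/74)*0.9183 + (50/74)*0.2423 = 0.4615. IG = 0.5714 - 0.4615 = 0.1099, which rounds to 0.110.

0.110


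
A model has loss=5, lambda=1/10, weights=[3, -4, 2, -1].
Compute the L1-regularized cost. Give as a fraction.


L1 norm = sum(|w|) = 10. J = 5 + 1/10 * 10 = 6.

6


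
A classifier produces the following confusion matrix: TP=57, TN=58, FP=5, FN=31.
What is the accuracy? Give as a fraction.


Accuracy = (TP + TN) / (TP + TN + FP + FN) = (57 + 58) / 151 = 115/151.

115/151


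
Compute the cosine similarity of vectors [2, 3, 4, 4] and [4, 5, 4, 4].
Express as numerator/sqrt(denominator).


dot = 55. |a|^2 = 45, |b|^2 = 73. cos = 55/sqrt(3285).

55/sqrt(3285)


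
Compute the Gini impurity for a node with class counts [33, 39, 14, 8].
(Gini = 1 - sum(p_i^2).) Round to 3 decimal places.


Total = 94. Proportions: 33/94, 39/94, 14/94, 8/94. sum(p_i^2) = 0.3248. Gini = 1 - 0.3248 = 0.6752, which rounds to 0.675.

0.675


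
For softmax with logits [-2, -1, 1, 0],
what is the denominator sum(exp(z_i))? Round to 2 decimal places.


Denom = e^-2=0.1353 + e^-1=0.3679 + e^1=2.7183 + e^0=1.0000. Sum = 4.2215, which rounds to 4.22.

4.22


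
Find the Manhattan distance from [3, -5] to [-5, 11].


d = sum of absolute differences: |3--5|=8 + |-5-11|=16 = 24.

24


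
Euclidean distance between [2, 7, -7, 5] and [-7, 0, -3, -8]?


d = sqrt(sum of squared differences). (2--7)^2=81, (7-0)^2=49, (-7--3)^2=16, (5--8)^2=169. Sum = 315.

sqrt(315)


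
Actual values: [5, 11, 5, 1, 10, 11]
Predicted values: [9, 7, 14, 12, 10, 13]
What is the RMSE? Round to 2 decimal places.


MSE = 39.6667. RMSE = sqrt(39.6667) = 6.30.

6.30


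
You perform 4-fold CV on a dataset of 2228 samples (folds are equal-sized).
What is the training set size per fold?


Each validation fold has 2228/4 = 557 samples. Training set = 2228 - 557 = 1671.

1671


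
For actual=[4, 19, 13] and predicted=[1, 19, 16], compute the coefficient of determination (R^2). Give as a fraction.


Mean(y) = 12. SS_res = 18. SS_tot = 114. R^2 = 1 - 18/(114) = 16/19.

16/19


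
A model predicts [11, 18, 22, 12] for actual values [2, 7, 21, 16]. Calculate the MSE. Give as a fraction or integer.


MSE = (1/4) * ((2-11)^2=81 + (7-18)^2=121 + (21-22)^2=1 + (16-12)^2=16). Sum = 219. MSE = 219/4.

219/4


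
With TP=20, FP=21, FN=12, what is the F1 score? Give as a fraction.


Precision = 20/41 = 20/41. Recall = 20/32 = 5/8. F1 = 2*P*R/(P+R) = 40/73.

40/73


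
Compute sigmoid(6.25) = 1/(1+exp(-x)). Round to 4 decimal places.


sigma(6.25) = 1/(1+e^(-6.25)) = 1/(1+0.001930) = 1/1.001930 = 0.9981.

0.9981


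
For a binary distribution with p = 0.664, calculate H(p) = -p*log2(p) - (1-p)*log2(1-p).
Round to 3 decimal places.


H = -0.664*log2(0.664) - 0.336*log2(0.336) = 0.921.

0.921


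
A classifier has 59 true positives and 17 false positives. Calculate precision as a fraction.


Precision = TP / (TP + FP) = 59 / 76 = 59/76.

59/76


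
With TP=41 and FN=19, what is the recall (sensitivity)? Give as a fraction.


Recall = TP / (TP + FN) = 41 / 60 = 41/60.

41/60


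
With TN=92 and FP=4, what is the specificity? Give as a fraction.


Specificity = TN / (TN + FP) = 92 / 96 = 23/24.

23/24


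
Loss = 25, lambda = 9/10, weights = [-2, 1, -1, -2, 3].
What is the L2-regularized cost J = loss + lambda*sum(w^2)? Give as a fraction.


L2 sq norm = sum(w^2) = 19. J = 25 + 9/10 * 19 = 421/10.

421/10


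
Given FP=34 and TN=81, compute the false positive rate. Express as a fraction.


FPR = FP / (FP + TN) = 34 / 115 = 34/115.

34/115


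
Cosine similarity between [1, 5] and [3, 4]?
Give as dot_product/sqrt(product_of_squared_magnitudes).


dot = 23. |a|^2 = 26, |b|^2 = 25. cos = 23/sqrt(650).

23/sqrt(650)


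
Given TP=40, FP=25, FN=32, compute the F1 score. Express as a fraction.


Precision = 40/65 = 8/13. Recall = 40/72 = 5/9. F1 = 2*P*R/(P+R) = 80/137.

80/137


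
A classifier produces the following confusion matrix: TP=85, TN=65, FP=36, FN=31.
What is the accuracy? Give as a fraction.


Accuracy = (TP + TN) / (TP + TN + FP + FN) = (85 + 65) / 217 = 150/217.

150/217


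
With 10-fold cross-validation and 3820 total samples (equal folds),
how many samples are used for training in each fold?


Each validation fold has 3820/10 = 382 samples. Training set = 3820 - 382 = 3438.

3438


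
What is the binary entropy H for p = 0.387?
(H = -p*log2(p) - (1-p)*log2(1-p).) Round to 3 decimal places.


H = -0.387*log2(0.387) - 0.613*log2(0.613) = 0.963.

0.963


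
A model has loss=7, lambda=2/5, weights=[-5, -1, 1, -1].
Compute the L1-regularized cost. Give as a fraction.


L1 norm = sum(|w|) = 8. J = 7 + 2/5 * 8 = 51/5.

51/5


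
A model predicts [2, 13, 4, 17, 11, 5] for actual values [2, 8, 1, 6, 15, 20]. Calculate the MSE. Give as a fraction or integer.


MSE = (1/6) * ((2-2)^2=0 + (8-13)^2=25 + (1-4)^2=9 + (6-17)^2=121 + (15-11)^2=16 + (20-5)^2=225). Sum = 396. MSE = 66.

66


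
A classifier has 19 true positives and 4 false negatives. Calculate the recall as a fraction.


Recall = TP / (TP + FN) = 19 / 23 = 19/23.

19/23


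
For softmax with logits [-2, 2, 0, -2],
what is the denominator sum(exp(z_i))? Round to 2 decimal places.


Denom = e^-2=0.1353 + e^2=7.3891 + e^0=1.0000 + e^-2=0.1353. Sum = 8.6597, which rounds to 8.66.

8.66


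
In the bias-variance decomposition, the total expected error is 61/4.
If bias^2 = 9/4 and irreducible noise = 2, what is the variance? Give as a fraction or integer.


Total error = bias^2 + variance + irreducible noise. So variance = 61/4 - 9/4 - 2 = 11.

11


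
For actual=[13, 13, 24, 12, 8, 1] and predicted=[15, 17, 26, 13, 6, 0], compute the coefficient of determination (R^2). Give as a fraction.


Mean(y) = 71/6. SS_res = 30. SS_tot = 1697/6. R^2 = 1 - 30/(1697/6) = 1517/1697.

1517/1697


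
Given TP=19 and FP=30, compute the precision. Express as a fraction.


Precision = TP / (TP + FP) = 19 / 49 = 19/49.

19/49


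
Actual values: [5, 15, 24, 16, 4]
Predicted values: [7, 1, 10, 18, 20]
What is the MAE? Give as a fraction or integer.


MAE = (1/5) * (|5-7|=2 + |15-1|=14 + |24-10|=14 + |16-18|=2 + |4-20|=16). Sum = 48. MAE = 48/5.

48/5


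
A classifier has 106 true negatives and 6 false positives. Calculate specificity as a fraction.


Specificity = TN / (TN + FP) = 106 / 112 = 53/56.

53/56


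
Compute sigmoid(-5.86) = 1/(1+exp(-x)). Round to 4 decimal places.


sigma(-5.86) = 1/(1+e^(5.86)) = 1/(1+350.724144) = 1/351.724144 = 0.0028.

0.0028


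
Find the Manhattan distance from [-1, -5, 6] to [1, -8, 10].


d = sum of absolute differences: |-1-1|=2 + |-5--8|=3 + |6-10|=4 = 9.

9


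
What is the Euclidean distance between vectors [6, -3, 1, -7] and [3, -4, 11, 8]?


d = sqrt(sum of squared differences). (6-3)^2=9, (-3--4)^2=1, (1-11)^2=100, (-7-8)^2=225. Sum = 335.

sqrt(335)


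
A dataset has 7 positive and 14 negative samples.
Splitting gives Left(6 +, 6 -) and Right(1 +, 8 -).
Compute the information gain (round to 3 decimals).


H(parent) = 0.9183. H(left) = 1.0000, H(right) = 0.5033. Weighted = (12/21)*1.0000 + (9/21)*0.5033 = 0.7871. IG = 0.9183 - 0.7871 = 0.1312, which rounds to 0.131.

0.131


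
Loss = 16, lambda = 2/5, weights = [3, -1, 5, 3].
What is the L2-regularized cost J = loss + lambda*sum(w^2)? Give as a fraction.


L2 sq norm = sum(w^2) = 44. J = 16 + 2/5 * 44 = 168/5.

168/5


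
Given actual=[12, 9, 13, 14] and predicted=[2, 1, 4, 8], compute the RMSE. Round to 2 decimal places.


MSE = 70.2500. RMSE = sqrt(70.2500) = 8.38.

8.38


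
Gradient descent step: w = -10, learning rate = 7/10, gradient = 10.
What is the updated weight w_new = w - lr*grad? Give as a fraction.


w_new = -10 - 7/10 * 10 = -10 - 7 = -17.

-17


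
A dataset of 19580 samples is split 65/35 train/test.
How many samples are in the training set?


Test set = 19580 * 35% = 6853. Training set = 19580 - 6853 = 12727.

12727


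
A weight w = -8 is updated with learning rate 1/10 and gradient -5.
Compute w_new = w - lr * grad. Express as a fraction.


w_new = -8 - 1/10 * -5 = -8 - -1/2 = -15/2.

-15/2


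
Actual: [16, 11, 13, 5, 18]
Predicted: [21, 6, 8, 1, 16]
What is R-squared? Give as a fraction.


Mean(y) = 63/5. SS_res = 95. SS_tot = 506/5. R^2 = 1 - 95/(506/5) = 31/506.

31/506


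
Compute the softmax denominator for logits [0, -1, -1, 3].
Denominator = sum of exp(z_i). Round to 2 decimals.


Denom = e^0=1.0000 + e^-1=0.3679 + e^-1=0.3679 + e^3=20.0855. Sum = 21.8213, which rounds to 21.82.

21.82


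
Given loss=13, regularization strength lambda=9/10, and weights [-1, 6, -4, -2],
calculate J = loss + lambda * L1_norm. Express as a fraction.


L1 norm = sum(|w|) = 13. J = 13 + 9/10 * 13 = 247/10.

247/10


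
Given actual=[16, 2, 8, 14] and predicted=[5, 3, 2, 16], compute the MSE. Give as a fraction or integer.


MSE = (1/4) * ((16-5)^2=121 + (2-3)^2=1 + (8-2)^2=36 + (14-16)^2=4). Sum = 162. MSE = 81/2.

81/2


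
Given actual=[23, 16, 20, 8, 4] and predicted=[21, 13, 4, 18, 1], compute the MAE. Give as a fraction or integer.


MAE = (1/5) * (|23-21|=2 + |16-13|=3 + |20-4|=16 + |8-18|=10 + |4-1|=3). Sum = 34. MAE = 34/5.

34/5


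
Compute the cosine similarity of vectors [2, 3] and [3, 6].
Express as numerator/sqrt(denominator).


dot = 24. |a|^2 = 13, |b|^2 = 45. cos = 24/sqrt(585).

24/sqrt(585)


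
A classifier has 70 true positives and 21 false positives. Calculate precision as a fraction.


Precision = TP / (TP + FP) = 70 / 91 = 10/13.

10/13


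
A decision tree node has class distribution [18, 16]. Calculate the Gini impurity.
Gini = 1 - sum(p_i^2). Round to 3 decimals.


Total = 34. Proportions: 18/34, 16/34. sum(p_i^2) = 0.5017. Gini = 1 - 0.5017 = 0.4983, which rounds to 0.498.

0.498


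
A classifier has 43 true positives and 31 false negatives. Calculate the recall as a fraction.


Recall = TP / (TP + FN) = 43 / 74 = 43/74.

43/74
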